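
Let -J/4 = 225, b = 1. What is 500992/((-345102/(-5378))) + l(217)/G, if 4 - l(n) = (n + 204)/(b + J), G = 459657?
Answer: 20618230931687413/2640871601159 ≈ 7807.4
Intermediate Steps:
J = -900 (J = -4*225 = -900)
l(n) = 3800/899 + n/899 (l(n) = 4 - (n + 204)/(1 - 900) = 4 - (204 + n)/(-899) = 4 - (204 + n)*(-1)/899 = 4 - (-204/899 - n/899) = 4 + (204/899 + n/899) = 3800/899 + n/899)
500992/((-345102/(-5378))) + l(217)/G = 500992/((-345102/(-5378))) + (3800/899 + (1/899)*217)/459657 = 500992/((-345102*(-1/5378))) + (3800/899 + 7/29)*(1/459657) = 500992/(172551/2689) + (4017/899)*(1/459657) = 500992*(2689/172551) + 1339/137743881 = 1347167488/172551 + 1339/137743881 = 20618230931687413/2640871601159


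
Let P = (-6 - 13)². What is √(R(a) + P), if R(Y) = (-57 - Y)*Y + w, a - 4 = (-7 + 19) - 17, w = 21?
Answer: √438 ≈ 20.928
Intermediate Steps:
a = -1 (a = 4 + ((-7 + 19) - 17) = 4 + (12 - 17) = 4 - 5 = -1)
R(Y) = 21 + Y*(-57 - Y) (R(Y) = (-57 - Y)*Y + 21 = Y*(-57 - Y) + 21 = 21 + Y*(-57 - Y))
P = 361 (P = (-19)² = 361)
√(R(a) + P) = √((21 - 1*(-1)² - 57*(-1)) + 361) = √((21 - 1*1 + 57) + 361) = √((21 - 1 + 57) + 361) = √(77 + 361) = √438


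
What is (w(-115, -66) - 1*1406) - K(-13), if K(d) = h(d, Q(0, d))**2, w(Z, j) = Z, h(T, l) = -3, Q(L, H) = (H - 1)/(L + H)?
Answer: -1530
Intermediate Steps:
Q(L, H) = (-1 + H)/(H + L)
K(d) = 9 (K(d) = (-3)**2 = 9)
(w(-115, -66) - 1*1406) - K(-13) = (-115 - 1*1406) - 1*9 = (-115 - 1406) - 9 = -1521 - 9 = -1530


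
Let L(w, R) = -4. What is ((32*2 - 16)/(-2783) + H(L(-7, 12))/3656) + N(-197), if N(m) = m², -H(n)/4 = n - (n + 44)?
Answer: 49358528569/1271831 ≈ 38809.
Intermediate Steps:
H(n) = 176 (H(n) = -4*(n - (n + 44)) = -4*(n - (44 + n)) = -4*(n + (-44 - n)) = -4*(-44) = 176)
((32*2 - 16)/(-2783) + H(L(-7, 12))/3656) + N(-197) = ((32*2 - 16)/(-2783) + 176/3656) + (-197)² = ((64 - 16)*(-1/2783) + 176*(1/3656)) + 38809 = (48*(-1/2783) + 22/457) + 38809 = (-48/2783 + 22/457) + 38809 = 39290/1271831 + 38809 = 49358528569/1271831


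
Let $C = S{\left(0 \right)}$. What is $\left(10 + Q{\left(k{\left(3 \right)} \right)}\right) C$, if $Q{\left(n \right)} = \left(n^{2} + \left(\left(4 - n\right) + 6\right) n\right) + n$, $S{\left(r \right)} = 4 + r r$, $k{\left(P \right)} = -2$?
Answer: $-48$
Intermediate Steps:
$S{\left(r \right)} = 4 + r^{2}$
$C = 4$ ($C = 4 + 0^{2} = 4 + 0 = 4$)
$Q{\left(n \right)} = n + n^{2} + n \left(10 - n\right)$ ($Q{\left(n \right)} = \left(n^{2} + \left(10 - n\right) n\right) + n = \left(n^{2} + n \left(10 - n\right)\right) + n = n + n^{2} + n \left(10 - n\right)$)
$\left(10 + Q{\left(k{\left(3 \right)} \right)}\right) C = \left(10 + 11 \left(-2\right)\right) 4 = \left(10 - 22\right) 4 = \left(-12\right) 4 = -48$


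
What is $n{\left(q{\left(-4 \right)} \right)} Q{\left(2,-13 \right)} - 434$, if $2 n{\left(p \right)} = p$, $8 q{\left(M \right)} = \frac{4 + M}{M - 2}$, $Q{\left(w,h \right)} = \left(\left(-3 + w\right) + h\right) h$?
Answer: $-434$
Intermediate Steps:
$Q{\left(w,h \right)} = h \left(-3 + h + w\right)$ ($Q{\left(w,h \right)} = \left(-3 + h + w\right) h = h \left(-3 + h + w\right)$)
$q{\left(M \right)} = \frac{4 + M}{8 \left(-2 + M\right)}$ ($q{\left(M \right)} = \frac{\left(4 + M\right) \frac{1}{M - 2}}{8} = \frac{\left(4 + M\right) \frac{1}{-2 + M}}{8} = \frac{\frac{1}{-2 + M} \left(4 + M\right)}{8} = \frac{4 + M}{8 \left(-2 + M\right)}$)
$n{\left(p \right)} = \frac{p}{2}$
$n{\left(q{\left(-4 \right)} \right)} Q{\left(2,-13 \right)} - 434 = \frac{\frac{1}{8} \frac{1}{-2 - 4} \left(4 - 4\right)}{2} \left(- 13 \left(-3 - 13 + 2\right)\right) - 434 = \frac{\frac{1}{8} \frac{1}{-6} \cdot 0}{2} \left(\left(-13\right) \left(-14\right)\right) - 434 = \frac{\frac{1}{8} \left(- \frac{1}{6}\right) 0}{2} \cdot 182 - 434 = \frac{1}{2} \cdot 0 \cdot 182 - 434 = 0 \cdot 182 - 434 = 0 - 434 = -434$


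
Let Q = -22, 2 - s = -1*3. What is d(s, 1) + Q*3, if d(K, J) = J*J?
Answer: -65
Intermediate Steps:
s = 5 (s = 2 - (-1)*3 = 2 - 1*(-3) = 2 + 3 = 5)
d(K, J) = J²
d(s, 1) + Q*3 = 1² - 22*3 = 1 - 66 = -65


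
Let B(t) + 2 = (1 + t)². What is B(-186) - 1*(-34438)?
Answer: 68661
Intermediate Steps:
B(t) = -2 + (1 + t)²
B(-186) - 1*(-34438) = (-2 + (1 - 186)²) - 1*(-34438) = (-2 + (-185)²) + 34438 = (-2 + 34225) + 34438 = 34223 + 34438 = 68661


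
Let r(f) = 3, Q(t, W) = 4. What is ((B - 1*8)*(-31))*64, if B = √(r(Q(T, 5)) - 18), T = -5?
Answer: 15872 - 1984*I*√15 ≈ 15872.0 - 7684.0*I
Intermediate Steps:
B = I*√15 (B = √(3 - 18) = √(-15) = I*√15 ≈ 3.873*I)
((B - 1*8)*(-31))*64 = ((I*√15 - 1*8)*(-31))*64 = ((I*√15 - 8)*(-31))*64 = ((-8 + I*√15)*(-31))*64 = (248 - 31*I*√15)*64 = 15872 - 1984*I*√15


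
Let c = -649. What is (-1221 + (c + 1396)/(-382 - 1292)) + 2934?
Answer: 318535/186 ≈ 1712.6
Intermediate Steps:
(-1221 + (c + 1396)/(-382 - 1292)) + 2934 = (-1221 + (-649 + 1396)/(-382 - 1292)) + 2934 = (-1221 + 747/(-1674)) + 2934 = (-1221 + 747*(-1/1674)) + 2934 = (-1221 - 83/186) + 2934 = -227189/186 + 2934 = 318535/186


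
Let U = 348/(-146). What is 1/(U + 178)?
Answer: 73/12820 ≈ 0.0056942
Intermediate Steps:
U = -174/73 (U = 348*(-1/146) = -174/73 ≈ -2.3836)
1/(U + 178) = 1/(-174/73 + 178) = 1/(12820/73) = 73/12820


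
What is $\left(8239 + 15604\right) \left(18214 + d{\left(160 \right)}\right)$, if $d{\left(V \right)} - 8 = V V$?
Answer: $1044847946$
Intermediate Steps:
$d{\left(V \right)} = 8 + V^{2}$ ($d{\left(V \right)} = 8 + V V = 8 + V^{2}$)
$\left(8239 + 15604\right) \left(18214 + d{\left(160 \right)}\right) = \left(8239 + 15604\right) \left(18214 + \left(8 + 160^{2}\right)\right) = 23843 \left(18214 + \left(8 + 25600\right)\right) = 23843 \left(18214 + 25608\right) = 23843 \cdot 43822 = 1044847946$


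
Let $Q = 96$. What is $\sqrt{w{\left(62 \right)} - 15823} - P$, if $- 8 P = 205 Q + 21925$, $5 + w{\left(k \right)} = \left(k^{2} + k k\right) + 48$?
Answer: $\frac{41605}{8} + 34 i \sqrt{7} \approx 5200.6 + 89.956 i$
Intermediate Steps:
$w{\left(k \right)} = 43 + 2 k^{2}$ ($w{\left(k \right)} = -5 + \left(\left(k^{2} + k k\right) + 48\right) = -5 + \left(\left(k^{2} + k^{2}\right) + 48\right) = -5 + \left(2 k^{2} + 48\right) = -5 + \left(48 + 2 k^{2}\right) = 43 + 2 k^{2}$)
$P = - \frac{41605}{8}$ ($P = - \frac{205 \cdot 96 + 21925}{8} = - \frac{19680 + 21925}{8} = \left(- \frac{1}{8}\right) 41605 = - \frac{41605}{8} \approx -5200.6$)
$\sqrt{w{\left(62 \right)} - 15823} - P = \sqrt{\left(43 + 2 \cdot 62^{2}\right) - 15823} - - \frac{41605}{8} = \sqrt{\left(43 + 2 \cdot 3844\right) - 15823} + \frac{41605}{8} = \sqrt{\left(43 + 7688\right) - 15823} + \frac{41605}{8} = \sqrt{7731 - 15823} + \frac{41605}{8} = \sqrt{-8092} + \frac{41605}{8} = 34 i \sqrt{7} + \frac{41605}{8} = \frac{41605}{8} + 34 i \sqrt{7}$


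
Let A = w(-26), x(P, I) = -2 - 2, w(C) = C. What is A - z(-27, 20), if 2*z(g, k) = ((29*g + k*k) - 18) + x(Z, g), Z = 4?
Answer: 353/2 ≈ 176.50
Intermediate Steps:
x(P, I) = -4
A = -26
z(g, k) = -11 + k²/2 + 29*g/2 (z(g, k) = (((29*g + k*k) - 18) - 4)/2 = (((29*g + k²) - 18) - 4)/2 = (((k² + 29*g) - 18) - 4)/2 = ((-18 + k² + 29*g) - 4)/2 = (-22 + k² + 29*g)/2 = -11 + k²/2 + 29*g/2)
A - z(-27, 20) = -26 - (-11 + (½)*20² + (29/2)*(-27)) = -26 - (-11 + (½)*400 - 783/2) = -26 - (-11 + 200 - 783/2) = -26 - 1*(-405/2) = -26 + 405/2 = 353/2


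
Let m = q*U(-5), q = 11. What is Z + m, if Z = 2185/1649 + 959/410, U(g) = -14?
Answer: -101640619/676090 ≈ -150.34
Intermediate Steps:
m = -154 (m = 11*(-14) = -154)
Z = 2477241/676090 (Z = 2185*(1/1649) + 959*(1/410) = 2185/1649 + 959/410 = 2477241/676090 ≈ 3.6641)
Z + m = 2477241/676090 - 154 = -101640619/676090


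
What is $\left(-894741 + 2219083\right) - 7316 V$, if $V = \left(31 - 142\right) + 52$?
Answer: $1755986$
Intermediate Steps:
$V = -59$ ($V = -111 + 52 = -59$)
$\left(-894741 + 2219083\right) - 7316 V = \left(-894741 + 2219083\right) - -431644 = 1324342 + 431644 = 1755986$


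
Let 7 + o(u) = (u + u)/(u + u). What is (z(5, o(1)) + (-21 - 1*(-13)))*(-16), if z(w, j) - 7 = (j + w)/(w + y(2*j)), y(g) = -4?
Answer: 32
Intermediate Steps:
o(u) = -6 (o(u) = -7 + (u + u)/(u + u) = -7 + (2*u)/((2*u)) = -7 + (2*u)*(1/(2*u)) = -7 + 1 = -6)
z(w, j) = 7 + (j + w)/(-4 + w) (z(w, j) = 7 + (j + w)/(w - 4) = 7 + (j + w)/(-4 + w))
(z(5, o(1)) + (-21 - 1*(-13)))*(-16) = ((-28 - 6 + 8*5)/(-4 + 5) + (-21 - 1*(-13)))*(-16) = ((-28 - 6 + 40)/1 + (-21 + 13))*(-16) = (1*6 - 8)*(-16) = (6 - 8)*(-16) = -2*(-16) = 32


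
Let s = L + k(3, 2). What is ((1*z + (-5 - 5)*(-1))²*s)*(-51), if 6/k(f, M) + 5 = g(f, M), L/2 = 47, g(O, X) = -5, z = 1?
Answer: -2881857/5 ≈ -5.7637e+5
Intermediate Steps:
L = 94 (L = 2*47 = 94)
k(f, M) = -⅗ (k(f, M) = 6/(-5 - 5) = 6/(-10) = 6*(-⅒) = -⅗)
s = 467/5 (s = 94 - ⅗ = 467/5 ≈ 93.400)
((1*z + (-5 - 5)*(-1))²*s)*(-51) = ((1*1 + (-5 - 5)*(-1))²*(467/5))*(-51) = ((1 - 10*(-1))²*(467/5))*(-51) = ((1 + 10)²*(467/5))*(-51) = (11²*(467/5))*(-51) = (121*(467/5))*(-51) = (56507/5)*(-51) = -2881857/5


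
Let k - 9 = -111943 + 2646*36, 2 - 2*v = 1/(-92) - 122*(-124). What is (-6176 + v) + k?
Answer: -5596727/184 ≈ -30417.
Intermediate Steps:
v = -1391591/184 (v = 1 - (1/(-92) - 122*(-124))/2 = 1 - (-1/92 + 15128)/2 = 1 - ½*1391775/92 = 1 - 1391775/184 = -1391591/184 ≈ -7563.0)
k = -16678 (k = 9 + (-111943 + 2646*36) = 9 + (-111943 + 95256) = 9 - 16687 = -16678)
(-6176 + v) + k = (-6176 - 1391591/184) - 16678 = -2527975/184 - 16678 = -5596727/184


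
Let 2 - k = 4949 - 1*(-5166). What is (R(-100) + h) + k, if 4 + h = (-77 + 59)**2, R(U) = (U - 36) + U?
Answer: -10029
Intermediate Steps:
R(U) = -36 + 2*U (R(U) = (-36 + U) + U = -36 + 2*U)
h = 320 (h = -4 + (-77 + 59)**2 = -4 + (-18)**2 = -4 + 324 = 320)
k = -10113 (k = 2 - (4949 - 1*(-5166)) = 2 - (4949 + 5166) = 2 - 1*10115 = 2 - 10115 = -10113)
(R(-100) + h) + k = ((-36 + 2*(-100)) + 320) - 10113 = ((-36 - 200) + 320) - 10113 = (-236 + 320) - 10113 = 84 - 10113 = -10029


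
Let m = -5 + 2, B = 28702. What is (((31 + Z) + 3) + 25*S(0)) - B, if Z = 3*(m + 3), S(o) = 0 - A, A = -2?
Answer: -28618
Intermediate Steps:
m = -3
S(o) = 2 (S(o) = 0 - 1*(-2) = 0 + 2 = 2)
Z = 0 (Z = 3*(-3 + 3) = 3*0 = 0)
(((31 + Z) + 3) + 25*S(0)) - B = (((31 + 0) + 3) + 25*2) - 1*28702 = ((31 + 3) + 50) - 28702 = (34 + 50) - 28702 = 84 - 28702 = -28618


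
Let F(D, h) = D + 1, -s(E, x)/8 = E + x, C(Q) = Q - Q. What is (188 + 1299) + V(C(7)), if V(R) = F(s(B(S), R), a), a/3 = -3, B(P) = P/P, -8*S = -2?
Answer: 1480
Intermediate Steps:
S = ¼ (S = -⅛*(-2) = ¼ ≈ 0.25000)
B(P) = 1
a = -9 (a = 3*(-3) = -9)
C(Q) = 0
s(E, x) = -8*E - 8*x (s(E, x) = -8*(E + x) = -8*E - 8*x)
F(D, h) = 1 + D
V(R) = -7 - 8*R (V(R) = 1 + (-8*1 - 8*R) = 1 + (-8 - 8*R) = -7 - 8*R)
(188 + 1299) + V(C(7)) = (188 + 1299) + (-7 - 8*0) = 1487 + (-7 + 0) = 1487 - 7 = 1480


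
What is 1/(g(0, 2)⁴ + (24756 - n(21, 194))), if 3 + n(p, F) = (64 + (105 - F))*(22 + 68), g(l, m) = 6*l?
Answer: 1/27009 ≈ 3.7025e-5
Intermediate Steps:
n(p, F) = 15207 - 90*F (n(p, F) = -3 + (64 + (105 - F))*(22 + 68) = -3 + (169 - F)*90 = -3 + (15210 - 90*F) = 15207 - 90*F)
1/(g(0, 2)⁴ + (24756 - n(21, 194))) = 1/((6*0)⁴ + (24756 - (15207 - 90*194))) = 1/(0⁴ + (24756 - (15207 - 17460))) = 1/(0 + (24756 - 1*(-2253))) = 1/(0 + (24756 + 2253)) = 1/(0 + 27009) = 1/27009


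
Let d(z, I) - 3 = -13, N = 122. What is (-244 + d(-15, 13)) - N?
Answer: -376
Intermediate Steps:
d(z, I) = -10 (d(z, I) = 3 - 13 = -10)
(-244 + d(-15, 13)) - N = (-244 - 10) - 1*122 = -254 - 122 = -376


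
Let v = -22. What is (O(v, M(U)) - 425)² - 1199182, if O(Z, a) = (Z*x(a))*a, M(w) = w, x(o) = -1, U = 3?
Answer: -1070301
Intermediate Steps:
O(Z, a) = -Z*a (O(Z, a) = (Z*(-1))*a = (-Z)*a = -Z*a)
(O(v, M(U)) - 425)² - 1199182 = (-1*(-22)*3 - 425)² - 1199182 = (66 - 425)² - 1199182 = (-359)² - 1199182 = 128881 - 1199182 = -1070301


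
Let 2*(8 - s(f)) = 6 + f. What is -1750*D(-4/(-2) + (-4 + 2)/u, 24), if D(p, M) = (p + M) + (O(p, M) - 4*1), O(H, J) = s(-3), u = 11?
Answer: -545125/11 ≈ -49557.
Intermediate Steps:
s(f) = 5 - f/2 (s(f) = 8 - (6 + f)/2 = 8 + (-3 - f/2) = 5 - f/2)
O(H, J) = 13/2 (O(H, J) = 5 - ½*(-3) = 5 + 3/2 = 13/2)
D(p, M) = 5/2 + M + p (D(p, M) = (p + M) + (13/2 - 4*1) = (M + p) + (13/2 - 4) = (M + p) + 5/2 = 5/2 + M + p)
-1750*D(-4/(-2) + (-4 + 2)/u, 24) = -1750*(5/2 + 24 + (-4/(-2) + (-4 + 2)/11)) = -1750*(5/2 + 24 + (-4*(-½) - 2*1/11)) = -1750*(5/2 + 24 + (2 - 2/11)) = -1750*(5/2 + 24 + 20/11) = -1750*623/22 = -545125/11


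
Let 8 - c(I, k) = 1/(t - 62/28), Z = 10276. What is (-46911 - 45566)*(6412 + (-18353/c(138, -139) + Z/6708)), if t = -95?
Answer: -774418350744885/2031406 ≈ -3.8122e+8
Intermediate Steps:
c(I, k) = 10902/1361 (c(I, k) = 8 - 1/(-95 - 62/28) = 8 - 1/(-95 - 62*1/28) = 8 - 1/(-95 - 31/14) = 8 - 1/(-1361/14) = 8 - 1*(-14/1361) = 8 + 14/1361 = 10902/1361)
(-46911 - 45566)*(6412 + (-18353/c(138, -139) + Z/6708)) = (-46911 - 45566)*(6412 + (-18353/10902/1361 + 10276/6708)) = -92477*(6412 + (-18353*1361/10902 + 10276*(1/6708))) = -92477*(6412 + (-24978433/10902 + 2569/1677)) = -92477*(6412 - 4651202767/2031406) = -92477*8374172505/2031406 = -774418350744885/2031406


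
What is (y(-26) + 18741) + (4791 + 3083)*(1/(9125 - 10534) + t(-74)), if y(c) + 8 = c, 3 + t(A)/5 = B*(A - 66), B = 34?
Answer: -264188357501/1409 ≈ -1.8750e+8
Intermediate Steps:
t(A) = -11235 + 170*A (t(A) = -15 + 5*(34*(A - 66)) = -15 + 5*(34*(-66 + A)) = -15 + 5*(-2244 + 34*A) = -15 + (-11220 + 170*A) = -11235 + 170*A)
y(c) = -8 + c
(y(-26) + 18741) + (4791 + 3083)*(1/(9125 - 10534) + t(-74)) = ((-8 - 26) + 18741) + (4791 + 3083)*(1/(9125 - 10534) + (-11235 + 170*(-74))) = (-34 + 18741) + 7874*(1/(-1409) + (-11235 - 12580)) = 18707 + 7874*(-1/1409 - 23815) = 18707 + 7874*(-33555336/1409) = 18707 - 264214715664/1409 = -264188357501/1409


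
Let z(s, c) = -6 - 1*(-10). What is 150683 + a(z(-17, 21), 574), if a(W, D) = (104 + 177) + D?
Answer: 151538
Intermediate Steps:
z(s, c) = 4 (z(s, c) = -6 + 10 = 4)
a(W, D) = 281 + D
150683 + a(z(-17, 21), 574) = 150683 + (281 + 574) = 150683 + 855 = 151538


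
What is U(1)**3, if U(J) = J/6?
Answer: 1/216 ≈ 0.0046296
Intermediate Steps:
U(J) = J/6 (U(J) = J*(1/6) = J/6)
U(1)**3 = ((1/6)*1)**3 = (1/6)**3 = 1/216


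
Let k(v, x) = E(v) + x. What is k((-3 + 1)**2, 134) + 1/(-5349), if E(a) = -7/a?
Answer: 2829617/21396 ≈ 132.25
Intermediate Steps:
k(v, x) = x - 7/v (k(v, x) = -7/v + x = x - 7/v)
k((-3 + 1)**2, 134) + 1/(-5349) = (134 - 7/(-3 + 1)**2) + 1/(-5349) = (134 - 7/((-2)**2)) - 1/5349 = (134 - 7/4) - 1/5349 = 529/4 - 1/5349 = 2829617/21396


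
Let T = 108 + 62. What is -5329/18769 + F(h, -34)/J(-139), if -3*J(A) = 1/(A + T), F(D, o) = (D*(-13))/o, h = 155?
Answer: -3517397941/638146 ≈ -5511.9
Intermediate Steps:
F(D, o) = -13*D/o (F(D, o) = (-13*D)/o = -13*D/o)
T = 170
J(A) = -1/(3*(170 + A)) (J(A) = -1/(3*(A + 170)) = -1/(3*(170 + A)))
-5329/18769 + F(h, -34)/J(-139) = -5329/18769 + (-13*155/(-34))/((-1/(510 + 3*(-139)))) = -5329*1/18769 + (-13*155*(-1/34))/((-1/(510 - 417))) = -5329/18769 + 2015/(34*((-1/93))) = -5329/18769 + 2015/(34*((-1*1/93))) = -5329/18769 + 2015/(34*(-1/93)) = -5329/18769 + (2015/34)*(-93) = -5329/18769 - 187395/34 = -3517397941/638146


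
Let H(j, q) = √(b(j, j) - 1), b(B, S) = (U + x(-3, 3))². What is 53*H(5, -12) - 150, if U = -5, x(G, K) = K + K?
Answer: -150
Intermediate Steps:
x(G, K) = 2*K
b(B, S) = 1 (b(B, S) = (-5 + 2*3)² = (-5 + 6)² = 1² = 1)
H(j, q) = 0 (H(j, q) = √(1 - 1) = √0 = 0)
53*H(5, -12) - 150 = 53*0 - 150 = 0 - 150 = -150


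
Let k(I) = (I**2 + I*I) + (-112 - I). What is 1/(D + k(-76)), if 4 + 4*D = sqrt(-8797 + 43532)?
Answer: 36848/424297773 - 4*sqrt(34735)/2121488865 ≈ 8.6493e-5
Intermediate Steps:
D = -1 + sqrt(34735)/4 (D = -1 + sqrt(-8797 + 43532)/4 = -1 + sqrt(34735)/4 ≈ 45.593)
k(I) = -112 - I + 2*I**2 (k(I) = (I**2 + I**2) + (-112 - I) = 2*I**2 + (-112 - I) = -112 - I + 2*I**2)
1/(D + k(-76)) = 1/((-1 + sqrt(34735)/4) + (-112 - 1*(-76) + 2*(-76)**2)) = 1/((-1 + sqrt(34735)/4) + (-112 + 76 + 2*5776)) = 1/((-1 + sqrt(34735)/4) + (-112 + 76 + 11552)) = 1/((-1 + sqrt(34735)/4) + 11516) = 1/(11515 + sqrt(34735)/4)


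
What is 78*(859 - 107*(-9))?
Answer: 142116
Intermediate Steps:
78*(859 - 107*(-9)) = 78*(859 + 963) = 78*1822 = 142116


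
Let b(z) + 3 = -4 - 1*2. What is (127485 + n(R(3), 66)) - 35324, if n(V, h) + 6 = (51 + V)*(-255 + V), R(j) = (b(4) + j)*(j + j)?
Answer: 87790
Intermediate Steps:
b(z) = -9 (b(z) = -3 + (-4 - 1*2) = -3 + (-4 - 2) = -3 - 6 = -9)
R(j) = 2*j*(-9 + j) (R(j) = (-9 + j)*(j + j) = (-9 + j)*(2*j) = 2*j*(-9 + j))
n(V, h) = -6 + (-255 + V)*(51 + V) (n(V, h) = -6 + (51 + V)*(-255 + V) = -6 + (-255 + V)*(51 + V))
(127485 + n(R(3), 66)) - 35324 = (127485 + (-13011 + (2*3*(-9 + 3))² - 408*3*(-9 + 3))) - 35324 = (127485 + (-13011 + (2*3*(-6))² - 408*3*(-6))) - 35324 = (127485 + (-13011 + (-36)² - 204*(-36))) - 35324 = (127485 + (-13011 + 1296 + 7344)) - 35324 = (127485 - 4371) - 35324 = 123114 - 35324 = 87790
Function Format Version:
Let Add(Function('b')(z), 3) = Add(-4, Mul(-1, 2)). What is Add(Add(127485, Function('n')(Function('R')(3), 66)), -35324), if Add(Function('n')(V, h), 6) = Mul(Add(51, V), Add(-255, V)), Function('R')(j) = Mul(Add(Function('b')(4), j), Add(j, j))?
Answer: 87790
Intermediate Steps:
Function('b')(z) = -9 (Function('b')(z) = Add(-3, Add(-4, Mul(-1, 2))) = Add(-3, Add(-4, -2)) = Add(-3, -6) = -9)
Function('R')(j) = Mul(2, j, Add(-9, j)) (Function('R')(j) = Mul(Add(-9, j), Add(j, j)) = Mul(Add(-9, j), Mul(2, j)) = Mul(2, j, Add(-9, j)))
Function('n')(V, h) = Add(-6, Mul(Add(-255, V), Add(51, V))) (Function('n')(V, h) = Add(-6, Mul(Add(51, V), Add(-255, V))) = Add(-6, Mul(Add(-255, V), Add(51, V))))
Add(Add(127485, Function('n')(Function('R')(3), 66)), -35324) = Add(Add(127485, Add(-13011, Pow(Mul(2, 3, Add(-9, 3)), 2), Mul(-204, Mul(2, 3, Add(-9, 3))))), -35324) = Add(Add(127485, Add(-13011, Pow(Mul(2, 3, -6), 2), Mul(-204, Mul(2, 3, -6)))), -35324) = Add(Add(127485, Add(-13011, Pow(-36, 2), Mul(-204, -36))), -35324) = Add(Add(127485, Add(-13011, 1296, 7344)), -35324) = Add(Add(127485, -4371), -35324) = Add(123114, -35324) = 87790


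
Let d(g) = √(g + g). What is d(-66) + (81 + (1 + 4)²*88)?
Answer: 2281 + 2*I*√33 ≈ 2281.0 + 11.489*I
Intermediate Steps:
d(g) = √2*√g (d(g) = √(2*g) = √2*√g)
d(-66) + (81 + (1 + 4)²*88) = √2*√(-66) + (81 + (1 + 4)²*88) = √2*(I*√66) + (81 + 5²*88) = 2*I*√33 + (81 + 25*88) = 2*I*√33 + (81 + 2200) = 2*I*√33 + 2281 = 2281 + 2*I*√33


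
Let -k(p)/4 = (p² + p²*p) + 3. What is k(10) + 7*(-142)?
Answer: -5406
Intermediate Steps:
k(p) = -12 - 4*p² - 4*p³ (k(p) = -4*((p² + p²*p) + 3) = -4*((p² + p³) + 3) = -4*(3 + p² + p³) = -12 - 4*p² - 4*p³)
k(10) + 7*(-142) = (-12 - 4*10² - 4*10³) + 7*(-142) = (-12 - 4*100 - 4*1000) - 994 = (-12 - 400 - 4000) - 994 = -4412 - 994 = -5406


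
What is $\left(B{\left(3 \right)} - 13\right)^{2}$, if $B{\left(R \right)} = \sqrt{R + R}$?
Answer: $\left(13 - \sqrt{6}\right)^{2} \approx 111.31$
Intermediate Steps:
$B{\left(R \right)} = \sqrt{2} \sqrt{R}$ ($B{\left(R \right)} = \sqrt{2 R} = \sqrt{2} \sqrt{R}$)
$\left(B{\left(3 \right)} - 13\right)^{2} = \left(\sqrt{2} \sqrt{3} - 13\right)^{2} = \left(\sqrt{6} - 13\right)^{2} = \left(-13 + \sqrt{6}\right)^{2}$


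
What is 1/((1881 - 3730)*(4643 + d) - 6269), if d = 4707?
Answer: -1/17294419 ≈ -5.7822e-8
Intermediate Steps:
1/((1881 - 3730)*(4643 + d) - 6269) = 1/((1881 - 3730)*(4643 + 4707) - 6269) = 1/(-1849*9350 - 6269) = 1/(-17288150 - 6269) = 1/(-17294419) = -1/17294419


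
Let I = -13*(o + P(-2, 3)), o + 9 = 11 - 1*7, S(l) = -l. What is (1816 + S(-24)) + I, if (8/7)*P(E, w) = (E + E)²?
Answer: 1723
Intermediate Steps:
P(E, w) = 7*E²/2 (P(E, w) = 7*(E + E)²/8 = 7*(2*E)²/8 = 7*(4*E²)/8 = 7*E²/2)
o = -5 (o = -9 + (11 - 1*7) = -9 + (11 - 7) = -9 + 4 = -5)
I = -117 (I = -13*(-5 + (7/2)*(-2)²) = -13*(-5 + (7/2)*4) = -13*(-5 + 14) = -13*9 = -117)
(1816 + S(-24)) + I = (1816 - 1*(-24)) - 117 = (1816 + 24) - 117 = 1840 - 117 = 1723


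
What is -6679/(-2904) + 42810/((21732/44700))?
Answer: 463104989669/5259144 ≈ 88057.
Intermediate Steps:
-6679/(-2904) + 42810/((21732/44700)) = -6679*(-1/2904) + 42810/((21732*(1/44700))) = 6679/2904 + 42810/(1811/3725) = 6679/2904 + 42810*(3725/1811) = 6679/2904 + 159467250/1811 = 463104989669/5259144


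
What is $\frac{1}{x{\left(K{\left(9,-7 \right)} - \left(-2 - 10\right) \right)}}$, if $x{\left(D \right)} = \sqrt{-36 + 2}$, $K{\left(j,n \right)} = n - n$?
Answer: $- \frac{i \sqrt{34}}{34} \approx - 0.1715 i$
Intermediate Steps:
$K{\left(j,n \right)} = 0$
$x{\left(D \right)} = i \sqrt{34}$ ($x{\left(D \right)} = \sqrt{-34} = i \sqrt{34}$)
$\frac{1}{x{\left(K{\left(9,-7 \right)} - \left(-2 - 10\right) \right)}} = \frac{1}{i \sqrt{34}} = - \frac{i \sqrt{34}}{34}$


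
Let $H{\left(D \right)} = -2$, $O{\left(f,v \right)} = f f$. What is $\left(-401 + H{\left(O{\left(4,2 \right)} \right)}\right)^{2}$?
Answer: $162409$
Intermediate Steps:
$O{\left(f,v \right)} = f^{2}$
$\left(-401 + H{\left(O{\left(4,2 \right)} \right)}\right)^{2} = \left(-401 - 2\right)^{2} = \left(-403\right)^{2} = 162409$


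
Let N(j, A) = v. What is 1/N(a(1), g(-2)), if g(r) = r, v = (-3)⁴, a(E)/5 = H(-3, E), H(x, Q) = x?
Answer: 1/81 ≈ 0.012346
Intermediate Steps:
a(E) = -15 (a(E) = 5*(-3) = -15)
v = 81
N(j, A) = 81
1/N(a(1), g(-2)) = 1/81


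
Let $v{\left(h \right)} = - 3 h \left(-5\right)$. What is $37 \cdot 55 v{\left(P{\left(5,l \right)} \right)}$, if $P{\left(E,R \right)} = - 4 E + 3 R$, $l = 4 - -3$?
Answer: $30525$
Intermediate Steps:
$l = 7$ ($l = 4 + 3 = 7$)
$v{\left(h \right)} = 15 h$
$37 \cdot 55 v{\left(P{\left(5,l \right)} \right)} = 37 \cdot 55 \cdot 15 \left(\left(-4\right) 5 + 3 \cdot 7\right) = 2035 \cdot 15 \left(-20 + 21\right) = 2035 \cdot 15 \cdot 1 = 2035 \cdot 15 = 30525$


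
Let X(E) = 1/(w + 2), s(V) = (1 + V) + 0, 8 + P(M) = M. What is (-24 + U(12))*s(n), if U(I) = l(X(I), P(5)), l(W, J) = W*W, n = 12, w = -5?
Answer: -2795/9 ≈ -310.56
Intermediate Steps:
P(M) = -8 + M
s(V) = 1 + V
X(E) = -⅓ (X(E) = 1/(-5 + 2) = 1/(-3) = -⅓)
l(W, J) = W²
U(I) = ⅑ (U(I) = (-⅓)² = ⅑)
(-24 + U(12))*s(n) = (-24 + ⅑)*(1 + 12) = -215/9*13 = -2795/9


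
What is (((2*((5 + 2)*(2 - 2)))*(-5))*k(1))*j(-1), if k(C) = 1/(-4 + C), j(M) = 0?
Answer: 0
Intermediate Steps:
(((2*((5 + 2)*(2 - 2)))*(-5))*k(1))*j(-1) = (((2*((5 + 2)*(2 - 2)))*(-5))/(-4 + 1))*0 = (((2*(7*0))*(-5))/(-3))*0 = (((2*0)*(-5))*(-⅓))*0 = ((0*(-5))*(-⅓))*0 = (0*(-⅓))*0 = 0*0 = 0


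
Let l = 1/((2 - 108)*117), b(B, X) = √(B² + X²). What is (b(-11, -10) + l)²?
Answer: 33991922485/153809604 - √221/6201 ≈ 221.00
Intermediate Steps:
l = -1/12402 (l = (1/117)/(-106) = -1/106*1/117 = -1/12402 ≈ -8.0632e-5)
(b(-11, -10) + l)² = (√((-11)² + (-10)²) - 1/12402)² = (√(121 + 100) - 1/12402)² = (√221 - 1/12402)² = (-1/12402 + √221)²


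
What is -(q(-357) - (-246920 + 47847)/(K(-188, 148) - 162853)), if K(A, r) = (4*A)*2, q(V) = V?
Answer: 58874522/164357 ≈ 358.21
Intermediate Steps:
K(A, r) = 8*A
-(q(-357) - (-246920 + 47847)/(K(-188, 148) - 162853)) = -(-357 - (-246920 + 47847)/(8*(-188) - 162853)) = -(-357 - (-199073)/(-1504 - 162853)) = -(-357 - (-199073)/(-164357)) = -(-357 - (-199073)*(-1)/164357) = -(-357 - 1*199073/164357) = -(-357 - 199073/164357) = -1*(-58874522/164357) = 58874522/164357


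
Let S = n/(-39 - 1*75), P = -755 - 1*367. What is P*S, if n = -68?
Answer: -12716/19 ≈ -669.26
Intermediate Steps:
P = -1122 (P = -755 - 367 = -1122)
S = 34/57 (S = -68/(-39 - 1*75) = -68/(-39 - 75) = -68/(-114) = -68*(-1/114) = 34/57 ≈ 0.59649)
P*S = -1122*34/57 = -12716/19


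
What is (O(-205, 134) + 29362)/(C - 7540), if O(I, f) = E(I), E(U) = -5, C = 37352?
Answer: 29357/29812 ≈ 0.98474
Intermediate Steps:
O(I, f) = -5
(O(-205, 134) + 29362)/(C - 7540) = (-5 + 29362)/(37352 - 7540) = 29357/29812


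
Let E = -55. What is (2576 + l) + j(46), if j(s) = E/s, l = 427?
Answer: 138083/46 ≈ 3001.8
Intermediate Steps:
j(s) = -55/s
(2576 + l) + j(46) = (2576 + 427) - 55/46 = 3003 - 55*1/46 = 3003 - 55/46 = 138083/46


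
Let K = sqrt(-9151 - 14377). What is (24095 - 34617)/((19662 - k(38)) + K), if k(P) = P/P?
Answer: -206873042/386578449 + 21044*I*sqrt(5882)/386578449 ≈ -0.53514 + 0.004175*I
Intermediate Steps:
k(P) = 1
K = 2*I*sqrt(5882) (K = sqrt(-23528) = 2*I*sqrt(5882) ≈ 153.39*I)
(24095 - 34617)/((19662 - k(38)) + K) = (24095 - 34617)/((19662 - 1*1) + 2*I*sqrt(5882)) = -10522/((19662 - 1) + 2*I*sqrt(5882)) = -10522/(19661 + 2*I*sqrt(5882))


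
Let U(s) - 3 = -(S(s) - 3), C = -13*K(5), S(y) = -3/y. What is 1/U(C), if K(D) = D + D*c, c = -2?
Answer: 65/393 ≈ 0.16539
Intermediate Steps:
K(D) = -D (K(D) = D + D*(-2) = D - 2*D = -D)
C = 65 (C = -(-13)*5 = -13*(-5) = 65)
U(s) = 6 + 3/s (U(s) = 3 - (-3/s - 3) = 3 - (-3 - 3/s) = 3 + (3 + 3/s) = 6 + 3/s)
1/U(C) = 1/(6 + 3/65) = 1/(393/65) = 65/393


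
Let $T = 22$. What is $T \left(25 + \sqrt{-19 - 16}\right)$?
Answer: $550 + 22 i \sqrt{35} \approx 550.0 + 130.15 i$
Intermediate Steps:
$T \left(25 + \sqrt{-19 - 16}\right) = 22 \left(25 + \sqrt{-19 - 16}\right) = 22 \left(25 + \sqrt{-35}\right) = 22 \left(25 + i \sqrt{35}\right) = 550 + 22 i \sqrt{35}$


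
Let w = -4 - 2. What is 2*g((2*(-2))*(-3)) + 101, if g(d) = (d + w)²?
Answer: 173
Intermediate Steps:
w = -6
g(d) = (-6 + d)² (g(d) = (d - 6)² = (-6 + d)²)
2*g((2*(-2))*(-3)) + 101 = 2*(-6 + (2*(-2))*(-3))² + 101 = 2*(-6 - 4*(-3))² + 101 = 2*(-6 + 12)² + 101 = 2*6² + 101 = 2*36 + 101 = 72 + 101 = 173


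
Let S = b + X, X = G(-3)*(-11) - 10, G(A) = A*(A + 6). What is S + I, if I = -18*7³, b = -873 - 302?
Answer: -7260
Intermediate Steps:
G(A) = A*(6 + A)
b = -1175
X = 89 (X = -3*(6 - 3)*(-11) - 10 = -3*3*(-11) - 10 = -9*(-11) - 10 = 99 - 10 = 89)
I = -6174 (I = -18*343 = -6174)
S = -1086 (S = -1175 + 89 = -1086)
S + I = -1086 - 6174 = -7260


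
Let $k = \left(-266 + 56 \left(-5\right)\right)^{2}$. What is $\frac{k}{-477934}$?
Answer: $- \frac{149058}{238967} \approx -0.62376$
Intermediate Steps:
$k = 298116$ ($k = \left(-266 - 280\right)^{2} = \left(-546\right)^{2} = 298116$)
$\frac{k}{-477934} = \frac{298116}{-477934} = 298116 \left(- \frac{1}{477934}\right) = - \frac{149058}{238967}$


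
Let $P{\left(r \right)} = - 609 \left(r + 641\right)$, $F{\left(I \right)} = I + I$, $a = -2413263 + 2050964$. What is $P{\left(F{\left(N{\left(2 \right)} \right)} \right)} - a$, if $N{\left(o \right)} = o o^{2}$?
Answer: $-37814$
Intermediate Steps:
$N{\left(o \right)} = o^{3}$
$a = -362299$
$F{\left(I \right)} = 2 I$
$P{\left(r \right)} = -390369 - 609 r$ ($P{\left(r \right)} = - 609 \left(641 + r\right) = -390369 - 609 r$)
$P{\left(F{\left(N{\left(2 \right)} \right)} \right)} - a = \left(-390369 - 609 \cdot 2 \cdot 2^{3}\right) - -362299 = \left(-390369 - 609 \cdot 2 \cdot 8\right) + 362299 = \left(-390369 - 9744\right) + 362299 = -400113 + 362299 = -37814$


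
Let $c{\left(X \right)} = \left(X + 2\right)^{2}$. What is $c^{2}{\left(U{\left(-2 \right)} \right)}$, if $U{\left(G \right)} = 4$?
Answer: $1296$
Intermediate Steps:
$c{\left(X \right)} = \left(2 + X\right)^{2}$
$c^{2}{\left(U{\left(-2 \right)} \right)} = \left(\left(2 + 4\right)^{2}\right)^{2} = \left(6^{2}\right)^{2} = 36^{2} = 1296$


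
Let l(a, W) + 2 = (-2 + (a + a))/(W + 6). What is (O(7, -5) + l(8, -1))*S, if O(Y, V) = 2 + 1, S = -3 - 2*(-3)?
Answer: 57/5 ≈ 11.400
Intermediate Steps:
l(a, W) = -2 + (-2 + 2*a)/(6 + W) (l(a, W) = -2 + (-2 + (a + a))/(W + 6) = -2 + (-2 + 2*a)/(6 + W))
S = 3 (S = -3 + 6 = 3)
O(Y, V) = 3
(O(7, -5) + l(8, -1))*S = (3 + 2*(-7 + 8 - 1*(-1))/(6 - 1))*3 = (3 + 2*(-7 + 8 + 1)/5)*3 = (3 + 2*(⅕)*2)*3 = (3 + ⅘)*3 = (19/5)*3 = 57/5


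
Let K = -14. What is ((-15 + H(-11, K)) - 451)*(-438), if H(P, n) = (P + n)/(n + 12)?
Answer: 198633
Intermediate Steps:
H(P, n) = (P + n)/(12 + n)
((-15 + H(-11, K)) - 451)*(-438) = ((-15 + (-11 - 14)/(12 - 14)) - 451)*(-438) = ((-15 - 25/(-2)) - 451)*(-438) = ((-15 - 1/2*(-25)) - 451)*(-438) = ((-15 + 25/2) - 451)*(-438) = (-5/2 - 451)*(-438) = -907/2*(-438) = 198633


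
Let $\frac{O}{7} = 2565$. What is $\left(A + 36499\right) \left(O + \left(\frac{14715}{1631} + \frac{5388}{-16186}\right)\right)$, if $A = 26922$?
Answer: $\frac{15038070595496166}{13199683} \approx 1.1393 \cdot 10^{9}$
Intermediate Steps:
$O = 17955$ ($O = 7 \cdot 2565 = 17955$)
$\left(A + 36499\right) \left(O + \left(\frac{14715}{1631} + \frac{5388}{-16186}\right)\right) = \left(26922 + 36499\right) \left(17955 + \left(\frac{14715}{1631} + \frac{5388}{-16186}\right)\right) = 63421 \left(17955 + \left(14715 \cdot \frac{1}{1631} + 5388 \left(- \frac{1}{16186}\right)\right)\right) = 63421 \left(17955 + \left(\frac{14715}{1631} - \frac{2694}{8093}\right)\right) = 63421 \left(17955 + \frac{114694581}{13199683}\right) = 63421 \cdot \frac{237115002846}{13199683} = \frac{15038070595496166}{13199683}$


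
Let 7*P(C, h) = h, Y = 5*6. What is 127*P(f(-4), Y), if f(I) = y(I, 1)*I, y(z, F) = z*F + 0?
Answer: 3810/7 ≈ 544.29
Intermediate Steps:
Y = 30
y(z, F) = F*z (y(z, F) = F*z + 0 = F*z)
f(I) = I² (f(I) = (1*I)*I = I*I = I²)
P(C, h) = h/7
127*P(f(-4), Y) = 127*((⅐)*30) = 127*(30/7) = 3810/7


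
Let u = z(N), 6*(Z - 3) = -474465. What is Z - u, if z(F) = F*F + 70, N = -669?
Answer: -1053411/2 ≈ -5.2671e+5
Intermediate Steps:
Z = -158149/2 (Z = 3 + (1/6)*(-474465) = 3 - 158155/2 = -158149/2 ≈ -79075.)
z(F) = 70 + F**2 (z(F) = F**2 + 70 = 70 + F**2)
u = 447631 (u = 70 + (-669)**2 = 70 + 447561 = 447631)
Z - u = -158149/2 - 1*447631 = -158149/2 - 447631 = -1053411/2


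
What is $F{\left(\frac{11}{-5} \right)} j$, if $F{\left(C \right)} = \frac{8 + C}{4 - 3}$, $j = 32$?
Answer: $\frac{928}{5} \approx 185.6$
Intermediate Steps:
$F{\left(C \right)} = 8 + C$ ($F{\left(C \right)} = \frac{8 + C}{1} = \left(8 + C\right) 1 = 8 + C$)
$F{\left(\frac{11}{-5} \right)} j = \left(8 + \frac{11}{-5}\right) 32 = \left(8 + 11 \left(- \frac{1}{5}\right)\right) 32 = \left(8 - \frac{11}{5}\right) 32 = \frac{29}{5} \cdot 32 = \frac{928}{5}$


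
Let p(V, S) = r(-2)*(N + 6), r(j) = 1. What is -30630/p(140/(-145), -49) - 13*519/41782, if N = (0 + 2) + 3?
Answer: -98450529/35354 ≈ -2784.7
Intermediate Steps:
N = 5 (N = 2 + 3 = 5)
p(V, S) = 11 (p(V, S) = 1*(5 + 6) = 1*11 = 11)
-30630/p(140/(-145), -49) - 13*519/41782 = -30630/11 - 13*519/41782 = -30630*1/11 - 6747*1/41782 = -30630/11 - 519/3214 = -98450529/35354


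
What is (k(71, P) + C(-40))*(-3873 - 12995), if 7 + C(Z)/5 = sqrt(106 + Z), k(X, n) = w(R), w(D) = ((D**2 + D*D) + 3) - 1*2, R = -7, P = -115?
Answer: -1079552 - 84340*sqrt(66) ≈ -1.7647e+6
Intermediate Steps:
w(D) = 1 + 2*D**2 (w(D) = ((D**2 + D**2) + 3) - 2 = (2*D**2 + 3) - 2 = (3 + 2*D**2) - 2 = 1 + 2*D**2)
k(X, n) = 99 (k(X, n) = 1 + 2*(-7)**2 = 1 + 2*49 = 1 + 98 = 99)
C(Z) = -35 + 5*sqrt(106 + Z)
(k(71, P) + C(-40))*(-3873 - 12995) = (99 + (-35 + 5*sqrt(106 - 40)))*(-3873 - 12995) = (99 + (-35 + 5*sqrt(66)))*(-16868) = (64 + 5*sqrt(66))*(-16868) = -1079552 - 84340*sqrt(66)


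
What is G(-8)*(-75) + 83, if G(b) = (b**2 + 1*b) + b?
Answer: -3517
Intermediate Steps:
G(b) = b**2 + 2*b (G(b) = (b**2 + b) + b = (b + b**2) + b = b**2 + 2*b)
G(-8)*(-75) + 83 = -8*(2 - 8)*(-75) + 83 = -8*(-6)*(-75) + 83 = 48*(-75) + 83 = -3600 + 83 = -3517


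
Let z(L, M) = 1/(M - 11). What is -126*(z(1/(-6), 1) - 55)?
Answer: 34713/5 ≈ 6942.6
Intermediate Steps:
z(L, M) = 1/(-11 + M)
-126*(z(1/(-6), 1) - 55) = -126*(1/(-11 + 1) - 55) = -126*(1/(-10) - 55) = -126*(-⅒ - 55) = -126*(-551/10) = 34713/5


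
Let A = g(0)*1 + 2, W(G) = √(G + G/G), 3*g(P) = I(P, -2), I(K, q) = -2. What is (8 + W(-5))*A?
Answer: 32/3 + 8*I/3 ≈ 10.667 + 2.6667*I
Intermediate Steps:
g(P) = -⅔ (g(P) = (⅓)*(-2) = -⅔)
W(G) = √(1 + G) (W(G) = √(G + 1) = √(1 + G))
A = 4/3 (A = -⅔*1 + 2 = -⅔ + 2 = 4/3 ≈ 1.3333)
(8 + W(-5))*A = (8 + √(1 - 5))*(4/3) = (8 + √(-4))*(4/3) = (8 + 2*I)*(4/3) = 32/3 + 8*I/3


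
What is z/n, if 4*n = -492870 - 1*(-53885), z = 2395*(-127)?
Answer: 243332/87797 ≈ 2.7715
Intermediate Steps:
z = -304165
n = -438985/4 (n = (-492870 - 1*(-53885))/4 = (-492870 + 53885)/4 = (¼)*(-438985) = -438985/4 ≈ -1.0975e+5)
z/n = -304165/(-438985/4) = -304165*(-4/438985) = 243332/87797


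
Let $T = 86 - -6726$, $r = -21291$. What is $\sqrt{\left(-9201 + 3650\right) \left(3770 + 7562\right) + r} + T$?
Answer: $6812 + i \sqrt{62925223} \approx 6812.0 + 7932.5 i$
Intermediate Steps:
$T = 6812$ ($T = 86 + 6726 = 6812$)
$\sqrt{\left(-9201 + 3650\right) \left(3770 + 7562\right) + r} + T = \sqrt{\left(-9201 + 3650\right) \left(3770 + 7562\right) - 21291} + 6812 = \sqrt{\left(-5551\right) 11332 - 21291} + 6812 = \sqrt{-62903932 - 21291} + 6812 = \sqrt{-62925223} + 6812 = i \sqrt{62925223} + 6812 = 6812 + i \sqrt{62925223}$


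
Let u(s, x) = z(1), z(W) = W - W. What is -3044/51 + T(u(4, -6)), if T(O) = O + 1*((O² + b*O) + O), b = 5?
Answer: -3044/51 ≈ -59.686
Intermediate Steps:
z(W) = 0
u(s, x) = 0
T(O) = O² + 7*O (T(O) = O + 1*((O² + 5*O) + O) = O + 1*(O² + 6*O) = O + (O² + 6*O) = O² + 7*O)
-3044/51 + T(u(4, -6)) = -3044/51 + 0*(7 + 0) = -3044*1/51 + 0*7 = -3044/51 + 0 = -3044/51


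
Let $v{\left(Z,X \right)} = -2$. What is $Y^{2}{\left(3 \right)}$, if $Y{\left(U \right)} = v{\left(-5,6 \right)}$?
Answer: $4$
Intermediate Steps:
$Y{\left(U \right)} = -2$
$Y^{2}{\left(3 \right)} = \left(-2\right)^{2} = 4$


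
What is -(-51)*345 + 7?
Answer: 17602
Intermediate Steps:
-(-51)*345 + 7 = -51*(-345) + 7 = 17595 + 7 = 17602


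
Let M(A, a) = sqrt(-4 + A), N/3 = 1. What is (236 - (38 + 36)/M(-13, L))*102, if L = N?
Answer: 24072 + 444*I*sqrt(17) ≈ 24072.0 + 1830.7*I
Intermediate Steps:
N = 3 (N = 3*1 = 3)
L = 3
(236 - (38 + 36)/M(-13, L))*102 = (236 - (38 + 36)/(sqrt(-4 - 13)))*102 = (236 - 74/(sqrt(-17)))*102 = (236 - 74/(I*sqrt(17)))*102 = (236 - 74*(-I*sqrt(17)/17))*102 = (236 - (-74)*I*sqrt(17)/17)*102 = (236 + 74*I*sqrt(17)/17)*102 = 24072 + 444*I*sqrt(17)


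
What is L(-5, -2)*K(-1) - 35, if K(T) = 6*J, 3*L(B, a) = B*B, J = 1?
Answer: 15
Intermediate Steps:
L(B, a) = B²/3 (L(B, a) = (B*B)/3 = B²/3)
K(T) = 6 (K(T) = 6*1 = 6)
L(-5, -2)*K(-1) - 35 = ((⅓)*(-5)²)*6 - 35 = ((⅓)*25)*6 - 35 = (25/3)*6 - 35 = 50 - 35 = 15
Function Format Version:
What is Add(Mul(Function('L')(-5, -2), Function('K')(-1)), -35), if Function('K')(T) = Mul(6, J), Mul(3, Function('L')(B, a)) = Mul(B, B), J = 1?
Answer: 15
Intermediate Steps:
Function('L')(B, a) = Mul(Rational(1, 3), Pow(B, 2)) (Function('L')(B, a) = Mul(Rational(1, 3), Mul(B, B)) = Mul(Rational(1, 3), Pow(B, 2)))
Function('K')(T) = 6 (Function('K')(T) = Mul(6, 1) = 6)
Add(Mul(Function('L')(-5, -2), Function('K')(-1)), -35) = Add(Mul(Mul(Rational(1, 3), Pow(-5, 2)), 6), -35) = Add(Mul(Mul(Rational(1, 3), 25), 6), -35) = Add(Mul(Rational(25, 3), 6), -35) = Add(50, -35) = 15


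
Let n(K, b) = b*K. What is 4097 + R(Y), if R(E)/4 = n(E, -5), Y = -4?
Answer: 4177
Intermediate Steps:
n(K, b) = K*b
R(E) = -20*E (R(E) = 4*(E*(-5)) = 4*(-5*E) = -20*E)
4097 + R(Y) = 4097 - 20*(-4) = 4097 + 80 = 4177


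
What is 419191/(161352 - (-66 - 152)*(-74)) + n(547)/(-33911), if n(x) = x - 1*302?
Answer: 14179607101/4924555420 ≈ 2.8794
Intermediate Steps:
n(x) = -302 + x (n(x) = x - 302 = -302 + x)
419191/(161352 - (-66 - 152)*(-74)) + n(547)/(-33911) = 419191/(161352 - (-66 - 152)*(-74)) + (-302 + 547)/(-33911) = 419191/(161352 - (-218)*(-74)) + 245*(-1/33911) = 419191/(161352 - 1*16132) - 245/33911 = 419191/(161352 - 16132) - 245/33911 = 419191/145220 - 245/33911 = 14179607101/4924555420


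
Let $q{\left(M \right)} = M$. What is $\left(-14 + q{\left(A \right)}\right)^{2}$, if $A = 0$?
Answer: $196$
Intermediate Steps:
$\left(-14 + q{\left(A \right)}\right)^{2} = \left(-14 + 0\right)^{2} = \left(-14\right)^{2} = 196$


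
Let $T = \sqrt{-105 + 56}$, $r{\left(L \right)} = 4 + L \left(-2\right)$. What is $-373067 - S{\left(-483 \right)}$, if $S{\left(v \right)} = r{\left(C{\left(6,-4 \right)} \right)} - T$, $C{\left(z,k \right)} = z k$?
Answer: $-373119 + 7 i \approx -3.7312 \cdot 10^{5} + 7.0 i$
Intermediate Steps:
$C{\left(z,k \right)} = k z$
$r{\left(L \right)} = 4 - 2 L$
$T = 7 i$ ($T = \sqrt{-49} = 7 i \approx 7.0 i$)
$S{\left(v \right)} = 52 - 7 i$ ($S{\left(v \right)} = \left(4 - 2 \left(\left(-4\right) 6\right)\right) - 7 i = \left(4 - -48\right) - 7 i = \left(4 + 48\right) - 7 i = 52 - 7 i$)
$-373067 - S{\left(-483 \right)} = -373067 - \left(52 - 7 i\right) = -373119 + 7 i$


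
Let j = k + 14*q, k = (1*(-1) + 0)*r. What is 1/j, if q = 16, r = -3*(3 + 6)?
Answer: 1/251 ≈ 0.0039841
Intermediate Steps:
r = -27 (r = -3*9 = -27)
k = 27 (k = (1*(-1) + 0)*(-27) = (-1 + 0)*(-27) = -1*(-27) = 27)
j = 251 (j = 27 + 14*16 = 27 + 224 = 251)
1/j = 1/251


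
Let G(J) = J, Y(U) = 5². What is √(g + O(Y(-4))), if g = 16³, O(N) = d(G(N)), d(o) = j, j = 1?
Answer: √4097 ≈ 64.008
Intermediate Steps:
Y(U) = 25
d(o) = 1
O(N) = 1
g = 4096
√(g + O(Y(-4))) = √(4096 + 1) = √4097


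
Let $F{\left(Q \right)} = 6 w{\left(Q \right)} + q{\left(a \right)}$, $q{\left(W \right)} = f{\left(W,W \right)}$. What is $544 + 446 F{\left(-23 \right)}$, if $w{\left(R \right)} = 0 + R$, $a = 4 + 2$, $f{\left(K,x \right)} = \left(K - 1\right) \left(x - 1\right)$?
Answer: $-49854$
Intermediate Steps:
$f{\left(K,x \right)} = \left(-1 + K\right) \left(-1 + x\right)$
$a = 6$
$w{\left(R \right)} = R$
$q{\left(W \right)} = 1 + W^{2} - 2 W$ ($q{\left(W \right)} = 1 - W - W + W W = 1 - W - W + W^{2} = 1 + W^{2} - 2 W$)
$F{\left(Q \right)} = 25 + 6 Q$ ($F{\left(Q \right)} = 6 Q + \left(1 + 6^{2} - 12\right) = 6 Q + \left(1 + 36 - 12\right) = 6 Q + 25 = 25 + 6 Q$)
$544 + 446 F{\left(-23 \right)} = 544 + 446 \left(25 + 6 \left(-23\right)\right) = 544 + 446 \left(25 - 138\right) = 544 + 446 \left(-113\right) = 544 - 50398 = -49854$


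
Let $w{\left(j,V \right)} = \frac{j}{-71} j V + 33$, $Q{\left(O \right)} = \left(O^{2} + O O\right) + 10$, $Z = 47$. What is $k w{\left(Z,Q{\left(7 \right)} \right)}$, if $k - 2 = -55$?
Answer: $\frac{12520137}{71} \approx 1.7634 \cdot 10^{5}$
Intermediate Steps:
$k = -53$ ($k = 2 - 55 = -53$)
$Q{\left(O \right)} = 10 + 2 O^{2}$ ($Q{\left(O \right)} = \left(O^{2} + O^{2}\right) + 10 = 2 O^{2} + 10 = 10 + 2 O^{2}$)
$w{\left(j,V \right)} = 33 - \frac{V j^{2}}{71}$ ($w{\left(j,V \right)} = j \left(- \frac{1}{71}\right) j V + 33 = - \frac{j}{71} j V + 33 = - \frac{j^{2}}{71} V + 33 = - \frac{V j^{2}}{71} + 33 = 33 - \frac{V j^{2}}{71}$)
$k w{\left(Z,Q{\left(7 \right)} \right)} = - 53 \left(33 - \frac{\left(10 + 2 \cdot 7^{2}\right) 47^{2}}{71}\right) = - 53 \left(33 - \frac{1}{71} \left(10 + 2 \cdot 49\right) 2209\right) = - 53 \left(33 - \frac{1}{71} \left(10 + 98\right) 2209\right) = - 53 \left(33 - \frac{108}{71} \cdot 2209\right) = - 53 \left(33 - \frac{238572}{71}\right) = \left(-53\right) \left(- \frac{236229}{71}\right) = \frac{12520137}{71}$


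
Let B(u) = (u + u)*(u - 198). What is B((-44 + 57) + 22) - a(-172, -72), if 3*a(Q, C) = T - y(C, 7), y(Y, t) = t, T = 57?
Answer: -34280/3 ≈ -11427.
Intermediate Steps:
a(Q, C) = 50/3 (a(Q, C) = (57 - 1*7)/3 = (57 - 7)/3 = (1/3)*50 = 50/3)
B(u) = 2*u*(-198 + u) (B(u) = (2*u)*(-198 + u) = 2*u*(-198 + u))
B((-44 + 57) + 22) - a(-172, -72) = 2*((-44 + 57) + 22)*(-198 + ((-44 + 57) + 22)) - 1*50/3 = 2*(13 + 22)*(-198 + (13 + 22)) - 50/3 = 2*35*(-198 + 35) - 50/3 = 2*35*(-163) - 50/3 = -11410 - 50/3 = -34280/3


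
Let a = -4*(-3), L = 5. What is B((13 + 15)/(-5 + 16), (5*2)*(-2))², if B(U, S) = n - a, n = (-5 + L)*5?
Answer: 144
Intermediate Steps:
n = 0 (n = (-5 + 5)*5 = 0*5 = 0)
a = 12
B(U, S) = -12 (B(U, S) = 0 - 1*12 = 0 - 12 = -12)
B((13 + 15)/(-5 + 16), (5*2)*(-2))² = (-12)² = 144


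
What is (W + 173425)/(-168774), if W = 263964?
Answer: -437389/168774 ≈ -2.5916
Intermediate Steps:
(W + 173425)/(-168774) = (263964 + 173425)/(-168774) = 437389*(-1/168774) = -437389/168774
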